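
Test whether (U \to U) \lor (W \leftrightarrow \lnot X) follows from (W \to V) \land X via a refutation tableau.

Initial set: {((W \to V) \land X); \lnot ((U \to U) \lor (W \leftrightarrow \lnot X))}.
((W \to V) \land X): α-rule — add (W \to V), X.
\lnot ((U \to U) \lor (W \leftrightarrow \lnot X)): α-rule — add \lnot (U \to U), \lnot (W \leftrightarrow \lnot X).
\lnot (U \to U): α-rule — add U, \lnot U.
× closes — contains both U and \lnot U.
All 1 branch closes.
Every branch closed, so the premises entail the conclusion.

Yes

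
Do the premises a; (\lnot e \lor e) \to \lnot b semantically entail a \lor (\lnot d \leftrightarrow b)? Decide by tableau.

Yes

Initial set: {a; ((\lnot e \lor e) \to \lnot b); \lnot (a \lor (\lnot d \leftrightarrow b))}.
\lnot (a \lor (\lnot d \leftrightarrow b)): α-rule — add \lnot a, \lnot (\lnot d \leftrightarrow b).
× closes — contains both a and \lnot a.
All 1 branch closes.
Every branch closed, so the premises entail the conclusion.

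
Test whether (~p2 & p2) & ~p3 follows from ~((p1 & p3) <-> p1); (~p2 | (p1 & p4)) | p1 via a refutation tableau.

Initial set: {~((p1 & p3) <-> p1); ((~p2 | (p1 & p4)) | p1); ~((~p2 & p2) & ~p3)}.
~((p1 & p3) <-> p1): β-rule — branch into (p1 & p3), ~p1  //  ~(p1 & p3), p1.
  branch 1 (add (p1 & p3), ~p1):
    (p1 & p3): α-rule — add p1, p3.
    × closes — contains both p1 and ~p1.
  branch 2 (add ~(p1 & p3), p1):
    ((~p2 | (p1 & p4)) | p1): β-rule — branch into (~p2 | (p1 & p4))  //  p1.
      branch 2.1 (add (~p2 | (p1 & p4))):
        ~((~p2 & p2) & ~p3): β-rule — branch into ~(~p2 & p2)  //  ~~p3.
          branch 2.1.1 (add ~(~p2 & p2)):
            ~(p1 & p3): β-rule — branch into ~p1  //  ~p3.
              branch 2.1.1.1 (add ~p1):
                × closes — contains both p1 and ~p1.
              branch 2.1.1.2 (add ~p3):
                (~p2 | (p1 & p4)): β-rule — branch into ~p2  //  (p1 & p4).
                  branch 2.1.1.2.1 (add ~p2):
                    ~(~p2 & p2): β-rule — branch into ~~p2  //  ~p2.
                      branch 2.1.1.2.1.1 (add ~~p2):
                        × closes — contains both p2 and ~p2.
                      branch 2.1.1.2.1.2 (add ~p2):
                        ○ open, literals {p1=true, p2=false, p3=false}.
                  branch 2.1.1.2.2 (add (p1 & p4)):
                    (p1 & p4): α-rule — add p1, p4.
                    ~(~p2 & p2): β-rule — branch into ~~p2  //  ~p2.
                      branch 2.1.1.2.2.1 (add ~~p2):
                        ○ open, literals {p1=true, p2=true, p3=false, p4=true}.
                      branch 2.1.1.2.2.2 (add ~p2):
                        ○ open, literals {p1=true, p2=false, p3=false, p4=true}.
          branch 2.1.2 (add ~~p3):
            ~(p1 & p3): β-rule — branch into ~p1  //  ~p3.
              branch 2.1.2.1 (add ~p1):
                × closes — contains both p1 and ~p1.
              branch 2.1.2.2 (add ~p3):
                × closes — contains both p3 and ~p3.
      branch 2.2 (add p1):
        ~((~p2 & p2) & ~p3): β-rule — branch into ~(~p2 & p2)  //  ~~p3.
          branch 2.2.1 (add ~(~p2 & p2)):
            ~(p1 & p3): β-rule — branch into ~p1  //  ~p3.
              branch 2.2.1.1 (add ~p1):
                × closes — contains both p1 and ~p1.
              branch 2.2.1.2 (add ~p3):
                ~(~p2 & p2): β-rule — branch into ~~p2  //  ~p2.
                  branch 2.2.1.2.1 (add ~~p2):
                    ○ open, literals {p1=true, p2=true, p3=false}.
                  branch 2.2.1.2.2 (add ~p2):
                    ○ open, literals {p1=true, p2=false, p3=false}.
          branch 2.2.2 (add ~~p3):
            ~(p1 & p3): β-rule — branch into ~p1  //  ~p3.
              branch 2.2.2.1 (add ~p1):
                × closes — contains both p1 and ~p1.
              branch 2.2.2.2 (add ~p3):
                × closes — contains both p3 and ~p3.
8 branches closed, 5 open.
An open branch gives a countermodel: p1=true, p2=false, p3=false (unmentioned atoms arbitrary); the premises hold there but the conclusion fails.

No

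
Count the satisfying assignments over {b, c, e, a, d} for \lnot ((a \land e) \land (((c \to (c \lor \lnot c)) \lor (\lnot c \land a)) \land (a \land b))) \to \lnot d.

18

Initial set: {(\lnot ((a \land e) \land (((c \to (c \lor \lnot c)) \lor (\lnot c \land a)) \land (a \land b))) \to \lnot d)}.
(\lnot ((a \land e) \land (((c \to (c \lor \lnot c)) \lor (\lnot c \land a)) \land (a \land b))) \to \lnot d): β-rule — branch into \lnot \lnot ((a \land e) \land (((c \to (c \lor \lnot c)) \lor (\lnot c \land a)) \land (a \land b)))  //  \lnot d.
  branch 1 (add \lnot \lnot ((a \land e) \land (((c \to (c \lor \lnot c)) \lor (\lnot c \land a)) \land (a \land b)))):
    \lnot \lnot ((a \land e) \land (((c \to (c \lor \lnot c)) \lor (\lnot c \land a)) \land (a \land b))): α-rule — add (a \land e), (((c \to (c \lor \lnot c)) \lor (\lnot c \land a)) \land (a \land b)).
    (a \land e): α-rule — add a, e.
    (((c \to (c \lor \lnot c)) \lor (\lnot c \land a)) \land (a \land b)): α-rule — add ((c \to (c \lor \lnot c)) \lor (\lnot c \land a)), (a \land b).
    (a \land b): α-rule — add a, b.
    ((c \to (c \lor \lnot c)) \lor (\lnot c \land a)): β-rule — branch into (c \to (c \lor \lnot c))  //  (\lnot c \land a).
      branch 1.1 (add (c \to (c \lor \lnot c))):
        (c \to (c \lor \lnot c)): β-rule — branch into \lnot c  //  (c \lor \lnot c).
          branch 1.1.1 (add \lnot c):
            ○ open, literals {a=T, b=T, c=F, e=T}.
          branch 1.1.2 (add (c \lor \lnot c)):
            (c \lor \lnot c): β-rule — branch into c  //  \lnot c.
              branch 1.1.2.1 (add c):
                ○ open, literals {a=T, b=T, c=T, e=T}.
              branch 1.1.2.2 (add \lnot c):
                ○ open, literals {a=T, b=T, c=F, e=T}.
      branch 1.2 (add (\lnot c \land a)):
        (\lnot c \land a): α-rule — add \lnot c, a.
        ○ open, literals {a=T, b=T, c=F, e=T}.
  branch 2 (add \lnot d):
    ○ open, literals {d=F}.
0 branches closed, 5 open.
Each open branch fixes some atoms; the unmentioned ones are free. Counting distinct full assignments: branch {a=T, b=T, c=F, e=T} (d) contributes 2 new; branch {a=T, b=T, c=T, e=T} (d) contributes 2 new; branch {a=T, b=T, c=F, e=T} (d) contributes 0 new; branch {a=T, b=T, c=F, e=T} (d) contributes 0 new; branch {d=F} (b, c, e, a) contributes 14 new. Total: 18.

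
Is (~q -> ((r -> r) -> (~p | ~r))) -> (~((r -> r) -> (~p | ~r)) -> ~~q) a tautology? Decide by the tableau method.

Valid

Assume the negation and expand:
Initial set: {~((~q -> ((r -> r) -> (~p | ~r))) -> (~((r -> r) -> (~p | ~r)) -> ~~q))}.
~((~q -> ((r -> r) -> (~p | ~r))) -> (~((r -> r) -> (~p | ~r)) -> ~~q)): α-rule — add (~q -> ((r -> r) -> (~p | ~r))), ~(~((r -> r) -> (~p | ~r)) -> ~~q).
~(~((r -> r) -> (~p | ~r)) -> ~~q): α-rule — add ~((r -> r) -> (~p | ~r)), ~~~q.
~((r -> r) -> (~p | ~r)): α-rule — add (r -> r), ~(~p | ~r).
~~~q: drop double negation, giving ~q.
~(~p | ~r): α-rule — add ~~p, ~~r.
(~q -> ((r -> r) -> (~p | ~r))): β-rule — branch into ~~q  //  ((r -> r) -> (~p | ~r)).
  branch 1 (add ~~q):
    × closes — contains both q and ~q.
  branch 2 (add ((r -> r) -> (~p | ~r))):
    (r -> r): β-rule — branch into ~r  //  r.
      branch 2.1 (add ~r):
        × closes — contains both r and ~r.
      branch 2.2 (add r):
        ((r -> r) -> (~p | ~r)): β-rule — branch into ~(r -> r)  //  (~p | ~r).
          branch 2.2.1 (add ~(r -> r)):
            ~(r -> r): α-rule — add r, ~r.
            × closes — contains both r and ~r.
          branch 2.2.2 (add (~p | ~r)):
            (~p | ~r): β-rule — branch into ~p  //  ~r.
              branch 2.2.2.1 (add ~p):
                × closes — contains both p and ~p.
              branch 2.2.2.2 (add ~r):
                × closes — contains both r and ~r.
All 5 branches close.
Every branch closed, so the negation is unsatisfiable and the formula is valid.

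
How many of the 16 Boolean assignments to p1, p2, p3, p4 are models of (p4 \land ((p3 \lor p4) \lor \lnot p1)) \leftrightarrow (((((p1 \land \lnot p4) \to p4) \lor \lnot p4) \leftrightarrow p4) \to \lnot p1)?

Initial set: {((p4 \land ((p3 \lor p4) \lor \lnot p1)) \leftrightarrow (((((p1 \land \lnot p4) \to p4) \lor \lnot p4) \leftrightarrow p4) \to \lnot p1))}.
((p4 \land ((p3 \lor p4) \lor \lnot p1)) \leftrightarrow (((((p1 \land \lnot p4) \to p4) \lor \lnot p4) \leftrightarrow p4) \to \lnot p1)): β-rule — branch into (p4 \land ((p3 \lor p4) \lor \lnot p1)), (((((p1 \land \lnot p4) \to p4) \lor \lnot p4) \leftrightarrow p4) \to \lnot p1)  //  \lnot (p4 \land ((p3 \lor p4) \lor \lnot p1)), \lnot (((((p1 \land \lnot p4) \to p4) \lor \lnot p4) \leftrightarrow p4) \to \lnot p1).
  branch 1 (add (p4 \land ((p3 \lor p4) \lor \lnot p1)), (((((p1 \land \lnot p4) \to p4) \lor \lnot p4) \leftrightarrow p4) \to \lnot p1)):
    (p4 \land ((p3 \lor p4) \lor \lnot p1)): α-rule — add p4, ((p3 \lor p4) \lor \lnot p1).
    (((((p1 \land \lnot p4) \to p4) \lor \lnot p4) \leftrightarrow p4) \to \lnot p1): β-rule — branch into \lnot ((((p1 \land \lnot p4) \to p4) \lor \lnot p4) \leftrightarrow p4)  //  \lnot p1.
      branch 1.1 (add \lnot ((((p1 \land \lnot p4) \to p4) \lor \lnot p4) \leftrightarrow p4)):
        ((p3 \lor p4) \lor \lnot p1): β-rule — branch into (p3 \lor p4)  //  \lnot p1.
          branch 1.1.1 (add (p3 \lor p4)):
            \lnot ((((p1 \land \lnot p4) \to p4) \lor \lnot p4) \leftrightarrow p4): β-rule — branch into (((p1 \land \lnot p4) \to p4) \lor \lnot p4), \lnot p4  //  \lnot (((p1 \land \lnot p4) \to p4) \lor \lnot p4), p4.
              branch 1.1.1.1 (add (((p1 \land \lnot p4) \to p4) \lor \lnot p4), \lnot p4):
                × closes — contains both p4 and \lnot p4.
              branch 1.1.1.2 (add \lnot (((p1 \land \lnot p4) \to p4) \lor \lnot p4), p4):
                \lnot (((p1 \land \lnot p4) \to p4) \lor \lnot p4): α-rule — add \lnot ((p1 \land \lnot p4) \to p4), \lnot \lnot p4.
                \lnot ((p1 \land \lnot p4) \to p4): α-rule — add (p1 \land \lnot p4), \lnot p4.
                × closes — contains both p4 and \lnot p4.
          branch 1.1.2 (add \lnot p1):
            \lnot ((((p1 \land \lnot p4) \to p4) \lor \lnot p4) \leftrightarrow p4): β-rule — branch into (((p1 \land \lnot p4) \to p4) \lor \lnot p4), \lnot p4  //  \lnot (((p1 \land \lnot p4) \to p4) \lor \lnot p4), p4.
              branch 1.1.2.1 (add (((p1 \land \lnot p4) \to p4) \lor \lnot p4), \lnot p4):
                × closes — contains both p4 and \lnot p4.
              branch 1.1.2.2 (add \lnot (((p1 \land \lnot p4) \to p4) \lor \lnot p4), p4):
                \lnot (((p1 \land \lnot p4) \to p4) \lor \lnot p4): α-rule — add \lnot ((p1 \land \lnot p4) \to p4), \lnot \lnot p4.
                \lnot ((p1 \land \lnot p4) \to p4): α-rule — add (p1 \land \lnot p4), \lnot p4.
                × closes — contains both p4 and \lnot p4.
      branch 1.2 (add \lnot p1):
        ((p3 \lor p4) \lor \lnot p1): β-rule — branch into (p3 \lor p4)  //  \lnot p1.
          branch 1.2.1 (add (p3 \lor p4)):
            (p3 \lor p4): β-rule — branch into p3  //  p4.
              branch 1.2.1.1 (add p3):
                ○ open, literals {p1=F, p3=T, p4=T}.
              branch 1.2.1.2 (add p4):
                ○ open, literals {p1=F, p4=T}.
          branch 1.2.2 (add \lnot p1):
            ○ open, literals {p1=F, p4=T}.
  branch 2 (add \lnot (p4 \land ((p3 \lor p4) \lor \lnot p1)), \lnot (((((p1 \land \lnot p4) \to p4) \lor \lnot p4) \leftrightarrow p4) \to \lnot p1)):
    \lnot (((((p1 \land \lnot p4) \to p4) \lor \lnot p4) \leftrightarrow p4) \to \lnot p1): α-rule — add ((((p1 \land \lnot p4) \to p4) \lor \lnot p4) \leftrightarrow p4), \lnot \lnot p1.
    \lnot (p4 \land ((p3 \lor p4) \lor \lnot p1)): β-rule — branch into \lnot p4  //  \lnot ((p3 \lor p4) \lor \lnot p1).
      branch 2.1 (add \lnot p4):
        ((((p1 \land \lnot p4) \to p4) \lor \lnot p4) \leftrightarrow p4): β-rule — branch into (((p1 \land \lnot p4) \to p4) \lor \lnot p4), p4  //  \lnot (((p1 \land \lnot p4) \to p4) \lor \lnot p4), \lnot p4.
          branch 2.1.1 (add (((p1 \land \lnot p4) \to p4) \lor \lnot p4), p4):
            × closes — contains both p4 and \lnot p4.
          branch 2.1.2 (add \lnot (((p1 \land \lnot p4) \to p4) \lor \lnot p4), \lnot p4):
            \lnot (((p1 \land \lnot p4) \to p4) \lor \lnot p4): α-rule — add \lnot ((p1 \land \lnot p4) \to p4), \lnot \lnot p4.
            × closes — contains both p4 and \lnot p4.
      branch 2.2 (add \lnot ((p3 \lor p4) \lor \lnot p1)):
        \lnot ((p3 \lor p4) \lor \lnot p1): α-rule — add \lnot (p3 \lor p4), \lnot \lnot p1.
        \lnot (p3 \lor p4): α-rule — add \lnot p3, \lnot p4.
        ((((p1 \land \lnot p4) \to p4) \lor \lnot p4) \leftrightarrow p4): β-rule — branch into (((p1 \land \lnot p4) \to p4) \lor \lnot p4), p4  //  \lnot (((p1 \land \lnot p4) \to p4) \lor \lnot p4), \lnot p4.
          branch 2.2.1 (add (((p1 \land \lnot p4) \to p4) \lor \lnot p4), p4):
            × closes — contains both p4 and \lnot p4.
          branch 2.2.2 (add \lnot (((p1 \land \lnot p4) \to p4) \lor \lnot p4), \lnot p4):
            \lnot (((p1 \land \lnot p4) \to p4) \lor \lnot p4): α-rule — add \lnot ((p1 \land \lnot p4) \to p4), \lnot \lnot p4.
            × closes — contains both p4 and \lnot p4.
8 branches closed, 3 open.
Each open branch fixes some atoms; the unmentioned ones are free. Counting distinct full assignments: branch {p1=F, p3=T, p4=T} (p2) contributes 2 new; branch {p1=F, p4=T} (p2, p3) contributes 2 new; branch {p1=F, p4=T} (p2, p3) contributes 0 new. Total: 4.

4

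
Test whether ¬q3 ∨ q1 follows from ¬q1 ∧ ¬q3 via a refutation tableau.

Initial set: {T (¬q1 ∧ ¬q3); F (¬q3 ∨ q1)}.
T (¬q1 ∧ ¬q3): α-rule — add T ¬q1, T ¬q3.
F (¬q3 ∨ q1): α-rule — add F ¬q3, F q1.
× closes — contains both q3 and ¬q3.
All 1 branch closes.
Every branch closed, so the premises entail the conclusion.

Yes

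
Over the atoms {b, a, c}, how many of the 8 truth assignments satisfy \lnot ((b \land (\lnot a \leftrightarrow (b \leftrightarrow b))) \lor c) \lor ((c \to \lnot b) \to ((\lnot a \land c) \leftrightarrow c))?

7

Initial set: {(\lnot ((b \land (\lnot a \leftrightarrow (b \leftrightarrow b))) \lor c) \lor ((c \to \lnot b) \to ((\lnot a \land c) \leftrightarrow c)))}.
(\lnot ((b \land (\lnot a \leftrightarrow (b \leftrightarrow b))) \lor c) \lor ((c \to \lnot b) \to ((\lnot a \land c) \leftrightarrow c))): β-rule — branch into \lnot ((b \land (\lnot a \leftrightarrow (b \leftrightarrow b))) \lor c)  //  ((c \to \lnot b) \to ((\lnot a \land c) \leftrightarrow c)).
  branch 1 (add \lnot ((b \land (\lnot a \leftrightarrow (b \leftrightarrow b))) \lor c)):
    \lnot ((b \land (\lnot a \leftrightarrow (b \leftrightarrow b))) \lor c): α-rule — add \lnot (b \land (\lnot a \leftrightarrow (b \leftrightarrow b))), \lnot c.
    \lnot (b \land (\lnot a \leftrightarrow (b \leftrightarrow b))): β-rule — branch into \lnot b  //  \lnot (\lnot a \leftrightarrow (b \leftrightarrow b)).
      branch 1.1 (add \lnot b):
        ○ open, literals {b=F, c=F}.
      branch 1.2 (add \lnot (\lnot a \leftrightarrow (b \leftrightarrow b))):
        \lnot (\lnot a \leftrightarrow (b \leftrightarrow b)): β-rule — branch into \lnot a, \lnot (b \leftrightarrow b)  //  \lnot \lnot a, (b \leftrightarrow b).
          branch 1.2.1 (add \lnot a, \lnot (b \leftrightarrow b)):
            \lnot (b \leftrightarrow b): β-rule — branch into b, \lnot b  //  \lnot b, b.
              branch 1.2.1.1 (add b, \lnot b):
                × closes — contains both b and \lnot b.
              branch 1.2.1.2 (add \lnot b, b):
                × closes — contains both b and \lnot b.
          branch 1.2.2 (add \lnot \lnot a, (b \leftrightarrow b)):
            (b \leftrightarrow b): β-rule — branch into b, b  //  \lnot b, \lnot b.
              branch 1.2.2.1 (add b, b):
                ○ open, literals {a=T, b=T, c=F}.
              branch 1.2.2.2 (add \lnot b, \lnot b):
                ○ open, literals {a=T, b=F, c=F}.
  branch 2 (add ((c \to \lnot b) \to ((\lnot a \land c) \leftrightarrow c))):
    ((c \to \lnot b) \to ((\lnot a \land c) \leftrightarrow c)): β-rule — branch into \lnot (c \to \lnot b)  //  ((\lnot a \land c) \leftrightarrow c).
      branch 2.1 (add \lnot (c \to \lnot b)):
        \lnot (c \to \lnot b): α-rule — add c, \lnot \lnot b.
        ○ open, literals {b=T, c=T}.
      branch 2.2 (add ((\lnot a \land c) \leftrightarrow c)):
        ((\lnot a \land c) \leftrightarrow c): β-rule — branch into (\lnot a \land c), c  //  \lnot (\lnot a \land c), \lnot c.
          branch 2.2.1 (add (\lnot a \land c), c):
            (\lnot a \land c): α-rule — add \lnot a, c.
            ○ open, literals {a=F, c=T}.
          branch 2.2.2 (add \lnot (\lnot a \land c), \lnot c):
            \lnot (\lnot a \land c): β-rule — branch into \lnot \lnot a  //  \lnot c.
              branch 2.2.2.1 (add \lnot \lnot a):
                ○ open, literals {a=T, c=F}.
              branch 2.2.2.2 (add \lnot c):
                ○ open, literals {c=F}.
2 branches closed, 7 open.
Each open branch fixes some atoms; the unmentioned ones are free. Counting distinct full assignments: branch {b=F, c=F} (a) contributes 2 new; branch {a=T, b=T, c=F} (none free) contributes 1 new; branch {a=T, b=F, c=F} (none free) contributes 0 new; branch {b=T, c=T} (a) contributes 2 new; branch {a=F, c=T} (b) contributes 1 new; branch {a=T, c=F} (b) contributes 0 new; branch {c=F} (b, a) contributes 1 new. Total: 7.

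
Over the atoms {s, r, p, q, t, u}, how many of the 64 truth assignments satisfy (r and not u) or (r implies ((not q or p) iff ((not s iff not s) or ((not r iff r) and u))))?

Initial set: {((r and not u) or (r implies ((not q or p) iff ((not s iff not s) or ((not r iff r) and u)))))}.
((r and not u) or (r implies ((not q or p) iff ((not s iff not s) or ((not r iff r) and u))))): β-rule — branch into (r and not u)  //  (r implies ((not q or p) iff ((not s iff not s) or ((not r iff r) and u)))).
  branch 1 (add (r and not u)):
    (r and not u): α-rule — add r, not u.
    ○ open, literals {r=true, u=false}.
  branch 2 (add (r implies ((not q or p) iff ((not s iff not s) or ((not r iff r) and u))))):
    (r implies ((not q or p) iff ((not s iff not s) or ((not r iff r) and u)))): β-rule — branch into not r  //  ((not q or p) iff ((not s iff not s) or ((not r iff r) and u))).
      branch 2.1 (add not r):
        ○ open, literals {r=false}.
      branch 2.2 (add ((not q or p) iff ((not s iff not s) or ((not r iff r) and u)))):
        ((not q or p) iff ((not s iff not s) or ((not r iff r) and u))): β-rule — branch into (not q or p), ((not s iff not s) or ((not r iff r) and u))  //  not (not q or p), not ((not s iff not s) or ((not r iff r) and u)).
          branch 2.2.1 (add (not q or p), ((not s iff not s) or ((not r iff r) and u))):
            (not q or p): β-rule — branch into not q  //  p.
              branch 2.2.1.1 (add not q):
                ((not s iff not s) or ((not r iff r) and u)): β-rule — branch into (not s iff not s)  //  ((not r iff r) and u).
                  branch 2.2.1.1.1 (add (not s iff not s)):
                    (not s iff not s): β-rule — branch into not s, not s  //  not not s, not not s.
                      branch 2.2.1.1.1.1 (add not s, not s):
                        ○ open, literals {q=false, s=false}.
                      branch 2.2.1.1.1.2 (add not not s, not not s):
                        ○ open, literals {q=false, s=true}.
                  branch 2.2.1.1.2 (add ((not r iff r) and u)):
                    ((not r iff r) and u): α-rule — add (not r iff r), u.
                    (not r iff r): β-rule — branch into not r, r  //  not not r, not r.
                      branch 2.2.1.1.2.1 (add not r, r):
                        × closes — contains both r and not r.
                      branch 2.2.1.1.2.2 (add not not r, not r):
                        × closes — contains both r and not r.
              branch 2.2.1.2 (add p):
                ((not s iff not s) or ((not r iff r) and u)): β-rule — branch into (not s iff not s)  //  ((not r iff r) and u).
                  branch 2.2.1.2.1 (add (not s iff not s)):
                    (not s iff not s): β-rule — branch into not s, not s  //  not not s, not not s.
                      branch 2.2.1.2.1.1 (add not s, not s):
                        ○ open, literals {p=true, s=false}.
                      branch 2.2.1.2.1.2 (add not not s, not not s):
                        ○ open, literals {p=true, s=true}.
                  branch 2.2.1.2.2 (add ((not r iff r) and u)):
                    ((not r iff r) and u): α-rule — add (not r iff r), u.
                    (not r iff r): β-rule — branch into not r, r  //  not not r, not r.
                      branch 2.2.1.2.2.1 (add not r, r):
                        × closes — contains both r and not r.
                      branch 2.2.1.2.2.2 (add not not r, not r):
                        × closes — contains both r and not r.
          branch 2.2.2 (add not (not q or p), not ((not s iff not s) or ((not r iff r) and u))):
            not (not q or p): α-rule — add not not q, not p.
            not ((not s iff not s) or ((not r iff r) and u)): α-rule — add not (not s iff not s), not ((not r iff r) and u).
            not (not s iff not s): β-rule — branch into not s, not not s  //  not not s, not s.
              branch 2.2.2.1 (add not s, not not s):
                × closes — contains both s and not s.
              branch 2.2.2.2 (add not not s, not s):
                × closes — contains both s and not s.
6 branches closed, 6 open.
Each open branch fixes some atoms; the unmentioned ones are free. Counting distinct full assignments: branch {r=true, u=false} (s, p, q, t) contributes 16 new; branch {r=false} (s, p, q, t, u) contributes 32 new; branch {q=false, s=false} (r, p, t, u) contributes 4 new; branch {q=false, s=true} (r, p, t, u) contributes 4 new; branch {p=true, s=false} (r, q, t, u) contributes 2 new; branch {p=true, s=true} (r, q, t, u) contributes 2 new. Total: 60.

60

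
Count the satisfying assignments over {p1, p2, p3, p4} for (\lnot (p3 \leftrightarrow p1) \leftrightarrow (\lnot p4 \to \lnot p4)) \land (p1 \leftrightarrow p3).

Initial set: {((\lnot (p3 \leftrightarrow p1) \leftrightarrow (\lnot p4 \to \lnot p4)) \land (p1 \leftrightarrow p3))}.
((\lnot (p3 \leftrightarrow p1) \leftrightarrow (\lnot p4 \to \lnot p4)) \land (p1 \leftrightarrow p3)): α-rule — add (\lnot (p3 \leftrightarrow p1) \leftrightarrow (\lnot p4 \to \lnot p4)), (p1 \leftrightarrow p3).
(\lnot (p3 \leftrightarrow p1) \leftrightarrow (\lnot p4 \to \lnot p4)): β-rule — branch into \lnot (p3 \leftrightarrow p1), (\lnot p4 \to \lnot p4)  //  \lnot \lnot (p3 \leftrightarrow p1), \lnot (\lnot p4 \to \lnot p4).
  branch 1 (add \lnot (p3 \leftrightarrow p1), (\lnot p4 \to \lnot p4)):
    (p1 \leftrightarrow p3): β-rule — branch into p1, p3  //  \lnot p1, \lnot p3.
      branch 1.1 (add p1, p3):
        \lnot (p3 \leftrightarrow p1): β-rule — branch into p3, \lnot p1  //  \lnot p3, p1.
          branch 1.1.1 (add p3, \lnot p1):
            × closes — contains both p1 and \lnot p1.
          branch 1.1.2 (add \lnot p3, p1):
            × closes — contains both p3 and \lnot p3.
      branch 1.2 (add \lnot p1, \lnot p3):
        \lnot (p3 \leftrightarrow p1): β-rule — branch into p3, \lnot p1  //  \lnot p3, p1.
          branch 1.2.1 (add p3, \lnot p1):
            × closes — contains both p3 and \lnot p3.
          branch 1.2.2 (add \lnot p3, p1):
            × closes — contains both p1 and \lnot p1.
  branch 2 (add \lnot \lnot (p3 \leftrightarrow p1), \lnot (\lnot p4 \to \lnot p4)):
    \lnot (\lnot p4 \to \lnot p4): α-rule — add \lnot p4, \lnot \lnot p4.
    × closes — contains both p4 and \lnot p4.
All 5 branches close.
No open branches: the formula has 0 satisfying assignments.

0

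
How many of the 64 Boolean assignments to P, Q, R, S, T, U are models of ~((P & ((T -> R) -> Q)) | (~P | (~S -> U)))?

Initial set: {~((P & ((T -> R) -> Q)) | (~P | (~S -> U)))}.
~((P & ((T -> R) -> Q)) | (~P | (~S -> U))): α-rule — add ~(P & ((T -> R) -> Q)), ~(~P | (~S -> U)).
~(~P | (~S -> U)): α-rule — add ~~P, ~(~S -> U).
~(~S -> U): α-rule — add ~S, ~U.
~(P & ((T -> R) -> Q)): β-rule — branch into ~P  //  ~((T -> R) -> Q).
  branch 1 (add ~P):
    × closes — contains both P and ~P.
  branch 2 (add ~((T -> R) -> Q)):
    ~((T -> R) -> Q): α-rule — add (T -> R), ~Q.
    (T -> R): β-rule — branch into ~T  //  R.
      branch 2.1 (add ~T):
        ○ open, literals {P=T, Q=F, S=F, T=F, U=F}.
      branch 2.2 (add R):
        ○ open, literals {P=T, Q=F, R=T, S=F, U=F}.
1 branch closed, 2 open.
Each open branch fixes some atoms; the unmentioned ones are free. Counting distinct full assignments: branch {P=T, Q=F, S=F, T=F, U=F} (R) contributes 2 new; branch {P=T, Q=F, R=T, S=F, U=F} (T) contributes 1 new. Total: 3.

3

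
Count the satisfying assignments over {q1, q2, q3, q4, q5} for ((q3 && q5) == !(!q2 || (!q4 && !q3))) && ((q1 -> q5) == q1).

Initial set: {(((q3 && q5) == !(!q2 || (!q4 && !q3))) && ((q1 -> q5) == q1))}.
(((q3 && q5) == !(!q2 || (!q4 && !q3))) && ((q1 -> q5) == q1)): α-rule — add ((q3 && q5) == !(!q2 || (!q4 && !q3))), ((q1 -> q5) == q1).
((q3 && q5) == !(!q2 || (!q4 && !q3))): β-rule — branch into (q3 && q5), !(!q2 || (!q4 && !q3))  //  !(q3 && q5), !!(!q2 || (!q4 && !q3)).
  branch 1 (add (q3 && q5), !(!q2 || (!q4 && !q3))):
    (q3 && q5): α-rule — add q3, q5.
    !(!q2 || (!q4 && !q3)): α-rule — add !!q2, !(!q4 && !q3).
    ((q1 -> q5) == q1): β-rule — branch into (q1 -> q5), q1  //  !(q1 -> q5), !q1.
      branch 1.1 (add (q1 -> q5), q1):
        !(!q4 && !q3): β-rule — branch into !!q4  //  !!q3.
          branch 1.1.1 (add !!q4):
            (q1 -> q5): β-rule — branch into !q1  //  q5.
              branch 1.1.1.1 (add !q1):
                × closes — contains both q1 and !q1.
              branch 1.1.1.2 (add q5):
                ○ open, literals {q1=T, q2=T, q3=T, q4=T, q5=T}.
          branch 1.1.2 (add !!q3):
            (q1 -> q5): β-rule — branch into !q1  //  q5.
              branch 1.1.2.1 (add !q1):
                × closes — contains both q1 and !q1.
              branch 1.1.2.2 (add q5):
                ○ open, literals {q1=T, q2=T, q3=T, q5=T}.
      branch 1.2 (add !(q1 -> q5), !q1):
        !(q1 -> q5): α-rule — add q1, !q5.
        × closes — contains both q1 and !q1.
  branch 2 (add !(q3 && q5), !!(!q2 || (!q4 && !q3))):
    ((q1 -> q5) == q1): β-rule — branch into (q1 -> q5), q1  //  !(q1 -> q5), !q1.
      branch 2.1 (add (q1 -> q5), q1):
        !(q3 && q5): β-rule — branch into !q3  //  !q5.
          branch 2.1.1 (add !q3):
            !!(!q2 || (!q4 && !q3)): β-rule — branch into !q2  //  (!q4 && !q3).
              branch 2.1.1.1 (add !q2):
                (q1 -> q5): β-rule — branch into !q1  //  q5.
                  branch 2.1.1.1.1 (add !q1):
                    × closes — contains both q1 and !q1.
                  branch 2.1.1.1.2 (add q5):
                    ○ open, literals {q1=T, q2=F, q3=F, q5=T}.
              branch 2.1.1.2 (add (!q4 && !q3)):
                (!q4 && !q3): α-rule — add !q4, !q3.
                (q1 -> q5): β-rule — branch into !q1  //  q5.
                  branch 2.1.1.2.1 (add !q1):
                    × closes — contains both q1 and !q1.
                  branch 2.1.1.2.2 (add q5):
                    ○ open, literals {q1=T, q3=F, q4=F, q5=T}.
          branch 2.1.2 (add !q5):
            !!(!q2 || (!q4 && !q3)): β-rule — branch into !q2  //  (!q4 && !q3).
              branch 2.1.2.1 (add !q2):
                (q1 -> q5): β-rule — branch into !q1  //  q5.
                  branch 2.1.2.1.1 (add !q1):
                    × closes — contains both q1 and !q1.
                  branch 2.1.2.1.2 (add q5):
                    × closes — contains both q5 and !q5.
              branch 2.1.2.2 (add (!q4 && !q3)):
                (!q4 && !q3): α-rule — add !q4, !q3.
                (q1 -> q5): β-rule — branch into !q1  //  q5.
                  branch 2.1.2.2.1 (add !q1):
                    × closes — contains both q1 and !q1.
                  branch 2.1.2.2.2 (add q5):
                    × closes — contains both q5 and !q5.
      branch 2.2 (add !(q1 -> q5), !q1):
        !(q1 -> q5): α-rule — add q1, !q5.
        × closes — contains both q1 and !q1.
10 branches closed, 4 open.
Each open branch fixes some atoms; the unmentioned ones are free. Counting distinct full assignments: branch {q1=T, q2=T, q3=T, q4=T, q5=T} (none free) contributes 1 new; branch {q1=T, q2=T, q3=T, q5=T} (q4) contributes 1 new; branch {q1=T, q2=F, q3=F, q5=T} (q4) contributes 2 new; branch {q1=T, q3=F, q4=F, q5=T} (q2) contributes 1 new. Total: 5.

5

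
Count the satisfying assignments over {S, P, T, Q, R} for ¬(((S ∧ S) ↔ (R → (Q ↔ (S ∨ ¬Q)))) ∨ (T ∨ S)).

Initial set: {¬(((S ∧ S) ↔ (R → (Q ↔ (S ∨ ¬Q)))) ∨ (T ∨ S))}.
¬(((S ∧ S) ↔ (R → (Q ↔ (S ∨ ¬Q)))) ∨ (T ∨ S)): α-rule — add ¬((S ∧ S) ↔ (R → (Q ↔ (S ∨ ¬Q)))), ¬(T ∨ S).
¬(T ∨ S): α-rule — add ¬T, ¬S.
¬((S ∧ S) ↔ (R → (Q ↔ (S ∨ ¬Q)))): β-rule — branch into (S ∧ S), ¬(R → (Q ↔ (S ∨ ¬Q)))  //  ¬(S ∧ S), (R → (Q ↔ (S ∨ ¬Q))).
  branch 1 (add (S ∧ S), ¬(R → (Q ↔ (S ∨ ¬Q)))):
    (S ∧ S): α-rule — add S, S.
    × closes — contains both S and ¬S.
  branch 2 (add ¬(S ∧ S), (R → (Q ↔ (S ∨ ¬Q)))):
    ¬(S ∧ S): β-rule — branch into ¬S  //  ¬S.
      branch 2.1 (add ¬S):
        (R → (Q ↔ (S ∨ ¬Q))): β-rule — branch into ¬R  //  (Q ↔ (S ∨ ¬Q)).
          branch 2.1.1 (add ¬R):
            ○ open, literals {R=0, S=0, T=0}.
          branch 2.1.2 (add (Q ↔ (S ∨ ¬Q))):
            (Q ↔ (S ∨ ¬Q)): β-rule — branch into Q, (S ∨ ¬Q)  //  ¬Q, ¬(S ∨ ¬Q).
              branch 2.1.2.1 (add Q, (S ∨ ¬Q)):
                (S ∨ ¬Q): β-rule — branch into S  //  ¬Q.
                  branch 2.1.2.1.1 (add S):
                    × closes — contains both S and ¬S.
                  branch 2.1.2.1.2 (add ¬Q):
                    × closes — contains both Q and ¬Q.
              branch 2.1.2.2 (add ¬Q, ¬(S ∨ ¬Q)):
                ¬(S ∨ ¬Q): α-rule — add ¬S, ¬¬Q.
                × closes — contains both Q and ¬Q.
      branch 2.2 (add ¬S):
        (R → (Q ↔ (S ∨ ¬Q))): β-rule — branch into ¬R  //  (Q ↔ (S ∨ ¬Q)).
          branch 2.2.1 (add ¬R):
            ○ open, literals {R=0, S=0, T=0}.
          branch 2.2.2 (add (Q ↔ (S ∨ ¬Q))):
            (Q ↔ (S ∨ ¬Q)): β-rule — branch into Q, (S ∨ ¬Q)  //  ¬Q, ¬(S ∨ ¬Q).
              branch 2.2.2.1 (add Q, (S ∨ ¬Q)):
                (S ∨ ¬Q): β-rule — branch into S  //  ¬Q.
                  branch 2.2.2.1.1 (add S):
                    × closes — contains both S and ¬S.
                  branch 2.2.2.1.2 (add ¬Q):
                    × closes — contains both Q and ¬Q.
              branch 2.2.2.2 (add ¬Q, ¬(S ∨ ¬Q)):
                ¬(S ∨ ¬Q): α-rule — add ¬S, ¬¬Q.
                × closes — contains both Q and ¬Q.
7 branches closed, 2 open.
Each open branch fixes some atoms; the unmentioned ones are free. Counting distinct full assignments: branch {R=0, S=0, T=0} (P, Q) contributes 4 new; branch {R=0, S=0, T=0} (P, Q) contributes 0 new. Total: 4.

4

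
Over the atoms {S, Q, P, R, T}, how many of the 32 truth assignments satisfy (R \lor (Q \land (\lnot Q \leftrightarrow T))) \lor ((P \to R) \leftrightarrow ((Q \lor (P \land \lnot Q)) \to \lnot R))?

26

Initial set: {((R \lor (Q \land (\lnot Q \leftrightarrow T))) \lor ((P \to R) \leftrightarrow ((Q \lor (P \land \lnot Q)) \to \lnot R)))}.
((R \lor (Q \land (\lnot Q \leftrightarrow T))) \lor ((P \to R) \leftrightarrow ((Q \lor (P \land \lnot Q)) \to \lnot R))): β-rule — branch into (R \lor (Q \land (\lnot Q \leftrightarrow T)))  //  ((P \to R) \leftrightarrow ((Q \lor (P \land \lnot Q)) \to \lnot R)).
  branch 1 (add (R \lor (Q \land (\lnot Q \leftrightarrow T)))):
    (R \lor (Q \land (\lnot Q \leftrightarrow T))): β-rule — branch into R  //  (Q \land (\lnot Q \leftrightarrow T)).
      branch 1.1 (add R):
        ○ open, literals {R=T}.
      branch 1.2 (add (Q \land (\lnot Q \leftrightarrow T))):
        (Q \land (\lnot Q \leftrightarrow T)): α-rule — add Q, (\lnot Q \leftrightarrow T).
        (\lnot Q \leftrightarrow T): β-rule — branch into \lnot Q, T  //  \lnot \lnot Q, \lnot T.
          branch 1.2.1 (add \lnot Q, T):
            × closes — contains both Q and \lnot Q.
          branch 1.2.2 (add \lnot \lnot Q, \lnot T):
            ○ open, literals {Q=T, T=F}.
  branch 2 (add ((P \to R) \leftrightarrow ((Q \lor (P \land \lnot Q)) \to \lnot R))):
    ((P \to R) \leftrightarrow ((Q \lor (P \land \lnot Q)) \to \lnot R)): β-rule — branch into (P \to R), ((Q \lor (P \land \lnot Q)) \to \lnot R)  //  \lnot (P \to R), \lnot ((Q \lor (P \land \lnot Q)) \to \lnot R).
      branch 2.1 (add (P \to R), ((Q \lor (P \land \lnot Q)) \to \lnot R)):
        (P \to R): β-rule — branch into \lnot P  //  R.
          branch 2.1.1 (add \lnot P):
            ((Q \lor (P \land \lnot Q)) \to \lnot R): β-rule — branch into \lnot (Q \lor (P \land \lnot Q))  //  \lnot R.
              branch 2.1.1.1 (add \lnot (Q \lor (P \land \lnot Q))):
                \lnot (Q \lor (P \land \lnot Q)): α-rule — add \lnot Q, \lnot (P \land \lnot Q).
                \lnot (P \land \lnot Q): β-rule — branch into \lnot P  //  \lnot \lnot Q.
                  branch 2.1.1.1.1 (add \lnot P):
                    ○ open, literals {P=F, Q=F}.
                  branch 2.1.1.1.2 (add \lnot \lnot Q):
                    × closes — contains both Q and \lnot Q.
              branch 2.1.1.2 (add \lnot R):
                ○ open, literals {P=F, R=F}.
          branch 2.1.2 (add R):
            ((Q \lor (P \land \lnot Q)) \to \lnot R): β-rule — branch into \lnot (Q \lor (P \land \lnot Q))  //  \lnot R.
              branch 2.1.2.1 (add \lnot (Q \lor (P \land \lnot Q))):
                \lnot (Q \lor (P \land \lnot Q)): α-rule — add \lnot Q, \lnot (P \land \lnot Q).
                \lnot (P \land \lnot Q): β-rule — branch into \lnot P  //  \lnot \lnot Q.
                  branch 2.1.2.1.1 (add \lnot P):
                    ○ open, literals {P=F, Q=F, R=T}.
                  branch 2.1.2.1.2 (add \lnot \lnot Q):
                    × closes — contains both Q and \lnot Q.
              branch 2.1.2.2 (add \lnot R):
                × closes — contains both R and \lnot R.
      branch 2.2 (add \lnot (P \to R), \lnot ((Q \lor (P \land \lnot Q)) \to \lnot R)):
        \lnot (P \to R): α-rule — add P, \lnot R.
        \lnot ((Q \lor (P \land \lnot Q)) \to \lnot R): α-rule — add (Q \lor (P \land \lnot Q)), \lnot \lnot R.
        × closes — contains both R and \lnot R.
5 branches closed, 5 open.
Each open branch fixes some atoms; the unmentioned ones are free. Counting distinct full assignments: branch {R=T} (S, Q, P, T) contributes 16 new; branch {Q=T, T=F} (S, P, R) contributes 4 new; branch {P=F, Q=F} (S, R, T) contributes 4 new; branch {P=F, R=F} (S, Q, T) contributes 2 new; branch {P=F, Q=F, R=T} (S, T) contributes 0 new. Total: 26.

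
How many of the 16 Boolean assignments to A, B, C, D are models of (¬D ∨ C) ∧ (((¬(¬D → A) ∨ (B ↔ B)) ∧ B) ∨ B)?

Initial set: {((¬D ∨ C) ∧ (((¬(¬D → A) ∨ (B ↔ B)) ∧ B) ∨ B))}.
((¬D ∨ C) ∧ (((¬(¬D → A) ∨ (B ↔ B)) ∧ B) ∨ B)): α-rule — add (¬D ∨ C), (((¬(¬D → A) ∨ (B ↔ B)) ∧ B) ∨ B).
(¬D ∨ C): β-rule — branch into ¬D  //  C.
  branch 1 (add ¬D):
    (((¬(¬D → A) ∨ (B ↔ B)) ∧ B) ∨ B): β-rule — branch into ((¬(¬D → A) ∨ (B ↔ B)) ∧ B)  //  B.
      branch 1.1 (add ((¬(¬D → A) ∨ (B ↔ B)) ∧ B)):
        ((¬(¬D → A) ∨ (B ↔ B)) ∧ B): α-rule — add (¬(¬D → A) ∨ (B ↔ B)), B.
        (¬(¬D → A) ∨ (B ↔ B)): β-rule — branch into ¬(¬D → A)  //  (B ↔ B).
          branch 1.1.1 (add ¬(¬D → A)):
            ¬(¬D → A): α-rule — add ¬D, ¬A.
            ○ open, literals {A=false, B=true, D=false}.
          branch 1.1.2 (add (B ↔ B)):
            (B ↔ B): β-rule — branch into B, B  //  ¬B, ¬B.
              branch 1.1.2.1 (add B, B):
                ○ open, literals {B=true, D=false}.
              branch 1.1.2.2 (add ¬B, ¬B):
                × closes — contains both B and ¬B.
      branch 1.2 (add B):
        ○ open, literals {B=true, D=false}.
  branch 2 (add C):
    (((¬(¬D → A) ∨ (B ↔ B)) ∧ B) ∨ B): β-rule — branch into ((¬(¬D → A) ∨ (B ↔ B)) ∧ B)  //  B.
      branch 2.1 (add ((¬(¬D → A) ∨ (B ↔ B)) ∧ B)):
        ((¬(¬D → A) ∨ (B ↔ B)) ∧ B): α-rule — add (¬(¬D → A) ∨ (B ↔ B)), B.
        (¬(¬D → A) ∨ (B ↔ B)): β-rule — branch into ¬(¬D → A)  //  (B ↔ B).
          branch 2.1.1 (add ¬(¬D → A)):
            ¬(¬D → A): α-rule — add ¬D, ¬A.
            ○ open, literals {A=false, B=true, C=true, D=false}.
          branch 2.1.2 (add (B ↔ B)):
            (B ↔ B): β-rule — branch into B, B  //  ¬B, ¬B.
              branch 2.1.2.1 (add B, B):
                ○ open, literals {B=true, C=true}.
              branch 2.1.2.2 (add ¬B, ¬B):
                × closes — contains both B and ¬B.
      branch 2.2 (add B):
        ○ open, literals {B=true, C=true}.
2 branches closed, 6 open.
Each open branch fixes some atoms; the unmentioned ones are free. Counting distinct full assignments: branch {A=false, B=true, D=false} (C) contributes 2 new; branch {B=true, D=false} (A, C) contributes 2 new; branch {B=true, D=false} (A, C) contributes 0 new; branch {A=false, B=true, C=true, D=false} (none free) contributes 0 new; branch {B=true, C=true} (A, D) contributes 2 new; branch {B=true, C=true} (A, D) contributes 0 new. Total: 6.

6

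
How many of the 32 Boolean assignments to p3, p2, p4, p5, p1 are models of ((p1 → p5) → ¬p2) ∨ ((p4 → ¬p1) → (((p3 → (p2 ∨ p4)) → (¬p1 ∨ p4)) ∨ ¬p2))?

30

Initial set: {(((p1 → p5) → ¬p2) ∨ ((p4 → ¬p1) → (((p3 → (p2 ∨ p4)) → (¬p1 ∨ p4)) ∨ ¬p2)))}.
(((p1 → p5) → ¬p2) ∨ ((p4 → ¬p1) → (((p3 → (p2 ∨ p4)) → (¬p1 ∨ p4)) ∨ ¬p2))): β-rule — branch into ((p1 → p5) → ¬p2)  //  ((p4 → ¬p1) → (((p3 → (p2 ∨ p4)) → (¬p1 ∨ p4)) ∨ ¬p2)).
  branch 1 (add ((p1 → p5) → ¬p2)):
    ((p1 → p5) → ¬p2): β-rule — branch into ¬(p1 → p5)  //  ¬p2.
      branch 1.1 (add ¬(p1 → p5)):
        ¬(p1 → p5): α-rule — add p1, ¬p5.
        ○ open, literals {p1=T, p5=F}.
      branch 1.2 (add ¬p2):
        ○ open, literals {p2=F}.
  branch 2 (add ((p4 → ¬p1) → (((p3 → (p2 ∨ p4)) → (¬p1 ∨ p4)) ∨ ¬p2))):
    ((p4 → ¬p1) → (((p3 → (p2 ∨ p4)) → (¬p1 ∨ p4)) ∨ ¬p2)): β-rule — branch into ¬(p4 → ¬p1)  //  (((p3 → (p2 ∨ p4)) → (¬p1 ∨ p4)) ∨ ¬p2).
      branch 2.1 (add ¬(p4 → ¬p1)):
        ¬(p4 → ¬p1): α-rule — add p4, ¬¬p1.
        ○ open, literals {p1=T, p4=T}.
      branch 2.2 (add (((p3 → (p2 ∨ p4)) → (¬p1 ∨ p4)) ∨ ¬p2)):
        (((p3 → (p2 ∨ p4)) → (¬p1 ∨ p4)) ∨ ¬p2): β-rule — branch into ((p3 → (p2 ∨ p4)) → (¬p1 ∨ p4))  //  ¬p2.
          branch 2.2.1 (add ((p3 → (p2 ∨ p4)) → (¬p1 ∨ p4))):
            ((p3 → (p2 ∨ p4)) → (¬p1 ∨ p4)): β-rule — branch into ¬(p3 → (p2 ∨ p4))  //  (¬p1 ∨ p4).
              branch 2.2.1.1 (add ¬(p3 → (p2 ∨ p4))):
                ¬(p3 → (p2 ∨ p4)): α-rule — add p3, ¬(p2 ∨ p4).
                ¬(p2 ∨ p4): α-rule — add ¬p2, ¬p4.
                ○ open, literals {p2=F, p3=T, p4=F}.
              branch 2.2.1.2 (add (¬p1 ∨ p4)):
                (¬p1 ∨ p4): β-rule — branch into ¬p1  //  p4.
                  branch 2.2.1.2.1 (add ¬p1):
                    ○ open, literals {p1=F}.
                  branch 2.2.1.2.2 (add p4):
                    ○ open, literals {p4=T}.
          branch 2.2.2 (add ¬p2):
            ○ open, literals {p2=F}.
0 branches closed, 7 open.
Each open branch fixes some atoms; the unmentioned ones are free. Counting distinct full assignments: branch {p1=T, p5=F} (p3, p2, p4) contributes 8 new; branch {p2=F} (p3, p4, p5, p1) contributes 12 new; branch {p1=T, p4=T} (p3, p2, p5) contributes 2 new; branch {p2=F, p3=T, p4=F} (p5, p1) contributes 0 new; branch {p1=F} (p3, p2, p4, p5) contributes 8 new; branch {p4=T} (p3, p2, p5, p1) contributes 0 new; branch {p2=F} (p3, p4, p5, p1) contributes 0 new. Total: 30.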